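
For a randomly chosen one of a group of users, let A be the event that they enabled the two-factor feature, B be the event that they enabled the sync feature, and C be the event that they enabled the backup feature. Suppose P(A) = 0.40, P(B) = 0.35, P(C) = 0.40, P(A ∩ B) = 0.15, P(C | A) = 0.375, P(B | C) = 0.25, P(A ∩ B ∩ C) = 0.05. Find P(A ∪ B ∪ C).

0.80

P(A ∩ C) = P(A)·P(C|A) = 0.40 × 0.375 = 0.15
P(B ∩ C) = P(C)·P(B|C) = 0.40 × 0.25 = 0.10
By inclusion-exclusion,
P(A ∪ B ∪ C) = 0.40 + 0.35 + 0.40 − 0.15 − 0.15 − 0.10 + 0.05 = 0.80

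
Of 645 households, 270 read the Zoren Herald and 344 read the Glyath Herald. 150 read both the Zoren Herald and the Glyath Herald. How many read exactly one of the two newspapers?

314

By inclusion–exclusion (exactly-one form):
N(exactly one) = 270 + 344 − 2·150 = 314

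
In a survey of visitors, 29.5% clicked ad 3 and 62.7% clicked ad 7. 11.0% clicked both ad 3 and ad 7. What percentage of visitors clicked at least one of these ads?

Using inclusion–exclusion:
P(≥1) = 29.5 + 62.7 − 11.0 = 81.2%

81.2%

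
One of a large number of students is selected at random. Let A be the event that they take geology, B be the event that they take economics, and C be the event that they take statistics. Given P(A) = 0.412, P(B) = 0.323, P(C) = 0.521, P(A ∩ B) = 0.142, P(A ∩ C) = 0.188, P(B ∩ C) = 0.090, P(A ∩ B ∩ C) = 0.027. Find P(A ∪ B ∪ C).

By inclusion-exclusion,
P(A ∪ B ∪ C) = 0.412 + 0.323 + 0.521 − 0.142 − 0.188 − 0.090 + 0.027 = 0.863

0.863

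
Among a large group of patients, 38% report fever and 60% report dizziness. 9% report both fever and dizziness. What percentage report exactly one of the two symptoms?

80%

P(exactly one) = 38 + 60 − 2·9 = 80%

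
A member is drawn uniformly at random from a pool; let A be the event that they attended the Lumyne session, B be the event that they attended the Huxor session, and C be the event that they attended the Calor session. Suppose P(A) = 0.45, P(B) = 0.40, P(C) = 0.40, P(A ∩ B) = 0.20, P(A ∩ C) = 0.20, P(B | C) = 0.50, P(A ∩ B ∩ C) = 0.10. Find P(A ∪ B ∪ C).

0.75

P(B ∩ C) = P(C)·P(B|C) = 0.40 × 0.50 = 0.20
By inclusion-exclusion,
P(A ∪ B ∪ C) = 0.45 + 0.40 + 0.40 − 0.20 − 0.20 − 0.20 + 0.10 = 0.75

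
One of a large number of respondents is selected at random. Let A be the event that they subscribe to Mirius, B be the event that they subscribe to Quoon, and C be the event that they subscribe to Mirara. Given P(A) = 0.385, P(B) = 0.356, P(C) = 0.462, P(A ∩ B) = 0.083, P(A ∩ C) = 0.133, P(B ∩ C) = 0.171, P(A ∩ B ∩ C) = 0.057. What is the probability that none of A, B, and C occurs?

0.127

By inclusion-exclusion,
P(A ∪ B ∪ C) = 0.385 + 0.356 + 0.462 − 0.083 − 0.133 − 0.171 + 0.057 = 0.873
P(none) = 1 − 0.873 = 0.127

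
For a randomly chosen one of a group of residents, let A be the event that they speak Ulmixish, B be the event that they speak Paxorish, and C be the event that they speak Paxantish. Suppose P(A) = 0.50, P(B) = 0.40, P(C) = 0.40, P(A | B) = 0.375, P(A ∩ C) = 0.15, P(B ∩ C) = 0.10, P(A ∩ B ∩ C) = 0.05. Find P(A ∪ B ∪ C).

P(A ∩ B) = P(B)·P(A|B) = 0.40 × 0.375 = 0.15
P(A ∪ B ∪ C) = 0.50 + 0.40 + 0.40 − 0.15 − 0.15 − 0.10 + 0.05 = 0.95

0.95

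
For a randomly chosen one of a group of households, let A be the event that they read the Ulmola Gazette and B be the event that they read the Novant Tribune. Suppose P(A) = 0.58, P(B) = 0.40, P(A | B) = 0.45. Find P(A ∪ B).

P(A ∩ B) = P(B)·P(A|B) = 0.40 × 0.45 = 0.18
P(A ∪ B) = 0.58 + 0.40 − 0.18 = 0.80

0.80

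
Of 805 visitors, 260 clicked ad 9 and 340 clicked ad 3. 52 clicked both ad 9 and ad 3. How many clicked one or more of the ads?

548

By inclusion-exclusion,
N(≥1) = 260 + 340 − 52 = 548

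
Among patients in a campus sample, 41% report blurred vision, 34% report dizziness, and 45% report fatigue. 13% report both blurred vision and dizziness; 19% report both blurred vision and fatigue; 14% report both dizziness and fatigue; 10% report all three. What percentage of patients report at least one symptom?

P(≥1) = 41 + 34 + 45 − 13 − 19 − 14 + 10 = 84%

84%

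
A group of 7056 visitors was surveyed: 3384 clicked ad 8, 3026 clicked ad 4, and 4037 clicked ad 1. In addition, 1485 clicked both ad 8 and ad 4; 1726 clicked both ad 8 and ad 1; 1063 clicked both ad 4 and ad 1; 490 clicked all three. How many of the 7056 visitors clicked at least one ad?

6663

Using inclusion–exclusion:
N(≥1) = 3384 + 3026 + 4037 − 1485 − 1726 − 1063 + 490 = 6663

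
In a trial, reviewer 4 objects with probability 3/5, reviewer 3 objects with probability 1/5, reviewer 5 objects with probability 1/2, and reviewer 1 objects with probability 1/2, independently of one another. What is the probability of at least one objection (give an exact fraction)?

P(none) = (1 − 3/5) × (1 − 1/5) × (1 − 1/2) × (1 − 1/2) = 2/5 × 4/5 × 1/2 × 1/2 = 2/25
P(at least one) = 1 − 2/25 = 23/25

23/25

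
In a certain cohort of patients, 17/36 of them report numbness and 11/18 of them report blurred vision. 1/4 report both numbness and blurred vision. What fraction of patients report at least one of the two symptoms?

5/6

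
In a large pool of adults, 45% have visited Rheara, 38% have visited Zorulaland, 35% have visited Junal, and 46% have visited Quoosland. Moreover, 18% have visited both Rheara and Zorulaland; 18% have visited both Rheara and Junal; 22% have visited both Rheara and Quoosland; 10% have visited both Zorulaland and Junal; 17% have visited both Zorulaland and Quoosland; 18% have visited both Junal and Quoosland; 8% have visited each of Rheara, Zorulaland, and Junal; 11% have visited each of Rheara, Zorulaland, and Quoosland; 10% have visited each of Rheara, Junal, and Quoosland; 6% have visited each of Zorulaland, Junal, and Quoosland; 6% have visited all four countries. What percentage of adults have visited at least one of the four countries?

90%

By inclusion-exclusion,
P(≥1) = 45 + 38 + 35 + 46 − 18 − 18 − 22 − 10 − 17 − 18 + 8 + 11 + 10 + 6 − 6 = 90%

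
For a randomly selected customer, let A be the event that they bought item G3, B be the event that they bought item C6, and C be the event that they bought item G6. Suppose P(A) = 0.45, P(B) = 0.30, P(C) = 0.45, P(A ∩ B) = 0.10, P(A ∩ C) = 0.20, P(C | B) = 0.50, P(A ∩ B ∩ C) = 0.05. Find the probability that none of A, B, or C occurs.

0.20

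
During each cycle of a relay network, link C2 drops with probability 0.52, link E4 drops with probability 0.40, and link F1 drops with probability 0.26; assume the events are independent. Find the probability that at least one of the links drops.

Independence gives P(none) = ∏(1 − pᵢ).
P(none) = (1 − 0.52) × (1 − 0.40) × (1 − 0.26) = 0.48 × 0.60 × 0.74 = 0.21312
P(at least one) = 1 − 0.21312 = 0.78688

0.78688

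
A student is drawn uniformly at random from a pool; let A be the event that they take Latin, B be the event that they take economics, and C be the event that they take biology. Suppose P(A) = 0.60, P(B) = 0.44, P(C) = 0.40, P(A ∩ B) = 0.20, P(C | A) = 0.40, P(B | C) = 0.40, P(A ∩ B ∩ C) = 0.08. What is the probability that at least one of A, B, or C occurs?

P(A ∩ C) = P(A)·P(C|A) = 0.60 × 0.40 = 0.24
P(B ∩ C) = P(C)·P(B|C) = 0.40 × 0.40 = 0.16
Apply inclusion-exclusion:
P(A ∪ B ∪ C) = 0.60 + 0.44 + 0.40 − 0.20 − 0.24 − 0.16 + 0.08 = 0.92

0.92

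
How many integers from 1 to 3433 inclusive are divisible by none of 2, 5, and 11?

Inclusion–exclusion gives
1716 + 686 + 312 − 343 − 156 − 62 + 31 = 2184
3433 − 2184 = 1249

1249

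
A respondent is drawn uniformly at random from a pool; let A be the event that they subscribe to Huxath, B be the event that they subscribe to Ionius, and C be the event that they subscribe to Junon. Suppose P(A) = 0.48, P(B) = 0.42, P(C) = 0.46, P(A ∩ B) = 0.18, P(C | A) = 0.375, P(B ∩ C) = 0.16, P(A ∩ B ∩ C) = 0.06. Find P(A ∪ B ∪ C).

P(A ∩ C) = P(A)·P(C|A) = 0.48 × 0.375 = 0.18
P(A ∪ B ∪ C) = 0.48 + 0.42 + 0.46 − 0.18 − 0.18 − 0.16 + 0.06 = 0.90

0.90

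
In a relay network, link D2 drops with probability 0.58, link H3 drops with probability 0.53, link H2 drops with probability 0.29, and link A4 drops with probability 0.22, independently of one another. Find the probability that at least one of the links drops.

Since the events are independent, P(none) is the product of the individual non-occurrence probabilities.
P(none) = (1 − 0.58) × (1 − 0.53) × (1 − 0.29) × (1 − 0.22) = 0.42 × 0.47 × 0.71 × 0.78 = 0.10932012
P(at least one) = 1 − 0.10932012 = 0.89067988

0.89067988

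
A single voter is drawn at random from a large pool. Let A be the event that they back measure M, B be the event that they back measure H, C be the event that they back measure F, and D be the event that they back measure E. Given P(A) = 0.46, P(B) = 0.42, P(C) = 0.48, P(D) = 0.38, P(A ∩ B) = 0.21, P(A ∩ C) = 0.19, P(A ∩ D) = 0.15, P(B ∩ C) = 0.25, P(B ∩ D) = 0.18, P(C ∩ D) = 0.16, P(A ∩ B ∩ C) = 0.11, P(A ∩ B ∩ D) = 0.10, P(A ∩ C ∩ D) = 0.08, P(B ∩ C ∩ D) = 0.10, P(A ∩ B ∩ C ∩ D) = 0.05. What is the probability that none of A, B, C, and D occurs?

0.06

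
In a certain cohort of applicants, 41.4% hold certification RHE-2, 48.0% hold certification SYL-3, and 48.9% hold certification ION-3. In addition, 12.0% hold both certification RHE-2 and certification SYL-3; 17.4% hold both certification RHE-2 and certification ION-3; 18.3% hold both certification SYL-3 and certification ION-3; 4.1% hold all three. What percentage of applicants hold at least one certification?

94.7%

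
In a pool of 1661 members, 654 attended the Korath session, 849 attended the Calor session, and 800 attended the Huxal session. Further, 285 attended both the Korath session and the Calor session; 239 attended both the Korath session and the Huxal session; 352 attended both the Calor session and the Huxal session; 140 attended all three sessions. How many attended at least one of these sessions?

1567

By inclusion-exclusion,
|union| = 654 + 849 + 800 − 285 − 239 − 352 + 140 = 1567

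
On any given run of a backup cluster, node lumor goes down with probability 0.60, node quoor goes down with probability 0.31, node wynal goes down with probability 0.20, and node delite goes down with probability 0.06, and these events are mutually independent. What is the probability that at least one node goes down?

Since the events are independent, P(none) is the product of the individual non-occurrence probabilities.
P(none) = (1 − 0.60) × (1 − 0.31) × (1 − 0.20) × (1 − 0.06) = 0.40 × 0.69 × 0.80 × 0.94 = 0.207552
P(at least one) = 1 − 0.207552 = 0.792448

0.792448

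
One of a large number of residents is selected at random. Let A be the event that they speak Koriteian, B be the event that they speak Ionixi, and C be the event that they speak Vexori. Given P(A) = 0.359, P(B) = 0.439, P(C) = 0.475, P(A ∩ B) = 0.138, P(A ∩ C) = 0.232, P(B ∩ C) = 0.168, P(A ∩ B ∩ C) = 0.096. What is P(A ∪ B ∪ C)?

0.831

By inclusion–exclusion:
P(A ∪ B ∪ C) = 0.359 + 0.439 + 0.475 − 0.138 − 0.232 − 0.168 + 0.096 = 0.831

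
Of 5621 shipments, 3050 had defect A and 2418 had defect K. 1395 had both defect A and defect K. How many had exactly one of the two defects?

By inclusion–exclusion (exactly-one form):
N(exactly one) = 3050 + 2418 − 2·1395 = 2678

2678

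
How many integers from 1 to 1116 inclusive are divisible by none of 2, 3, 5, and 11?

Using inclusion–exclusion:
⌊1116/2⌋ + ⌊1116/3⌋ + ⌊1116/5⌋ + ⌊1116/11⌋ − ⌊1116/6⌋ − ⌊1116/10⌋ − ⌊1116/22⌋ − ⌊1116/15⌋ − ⌊1116/33⌋ − ⌊1116/55⌋ + ⌊1116/30⌋ + ⌊1116/66⌋ + ⌊1116/110⌋ + ⌊1116/165⌋ − ⌊1116/330⌋ = 558 + 372 + 223 + 101 − 186 − 111 − 50 − 74 − 33 − 20 + 37 + 16 + 10 + 6 − 3 = 846
1116 − 846 = 270

270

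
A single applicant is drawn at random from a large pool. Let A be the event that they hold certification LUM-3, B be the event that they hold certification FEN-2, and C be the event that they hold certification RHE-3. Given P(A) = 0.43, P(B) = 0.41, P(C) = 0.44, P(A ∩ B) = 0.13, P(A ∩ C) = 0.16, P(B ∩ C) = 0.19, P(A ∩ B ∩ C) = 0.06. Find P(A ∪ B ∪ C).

0.86

Inclusion–exclusion gives
P(A ∪ B ∪ C) = 0.43 + 0.41 + 0.44 − 0.13 − 0.16 − 0.19 + 0.06 = 0.86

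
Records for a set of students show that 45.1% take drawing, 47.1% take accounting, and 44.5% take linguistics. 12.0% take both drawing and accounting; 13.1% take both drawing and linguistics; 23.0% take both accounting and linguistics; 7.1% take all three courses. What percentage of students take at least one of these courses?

95.7%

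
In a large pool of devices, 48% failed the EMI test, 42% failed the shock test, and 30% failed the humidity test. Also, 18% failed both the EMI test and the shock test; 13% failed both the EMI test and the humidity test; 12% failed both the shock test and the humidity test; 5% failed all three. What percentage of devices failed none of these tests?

18%

P(at least one) = 48 + 42 + 30 − 18 − 13 − 12 + 5 = 82%
P(none) = 100% − 82% = 18%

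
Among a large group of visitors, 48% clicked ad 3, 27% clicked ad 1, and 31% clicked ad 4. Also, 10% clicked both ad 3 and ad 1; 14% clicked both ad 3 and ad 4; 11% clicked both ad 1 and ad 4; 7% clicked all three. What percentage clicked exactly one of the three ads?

57%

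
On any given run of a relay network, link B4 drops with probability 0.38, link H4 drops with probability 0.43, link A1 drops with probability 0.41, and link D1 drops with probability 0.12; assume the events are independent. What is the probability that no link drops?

0.18348528

P(none) = (1 − 0.38) × (1 − 0.43) × (1 − 0.41) × (1 − 0.12) = 0.62 × 0.57 × 0.59 × 0.88 = 0.18348528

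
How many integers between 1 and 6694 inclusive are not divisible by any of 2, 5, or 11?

2435

By inclusion–exclusion:
floor(6694/2) + floor(6694/5) + floor(6694/11) − floor(6694/10) − floor(6694/22) − floor(6694/55) + floor(6694/110) = 3347 + 1338 + 608 − 669 − 304 − 121 + 60 = 4259
6694 − 4259 = 2435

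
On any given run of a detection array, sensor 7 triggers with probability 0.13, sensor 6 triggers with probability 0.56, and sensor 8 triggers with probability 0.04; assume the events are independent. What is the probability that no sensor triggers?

Since the events are independent, P(none) is the product of the individual non-occurrence probabilities.
P(none) = (1 − 0.13) × (1 − 0.56) × (1 − 0.04) = 0.87 × 0.44 × 0.96 = 0.367488

0.367488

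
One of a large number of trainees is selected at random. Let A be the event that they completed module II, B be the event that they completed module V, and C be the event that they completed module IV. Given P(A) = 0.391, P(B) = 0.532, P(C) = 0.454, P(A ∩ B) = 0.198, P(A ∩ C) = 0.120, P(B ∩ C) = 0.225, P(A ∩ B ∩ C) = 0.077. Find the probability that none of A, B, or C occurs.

By inclusion–exclusion:
P(A ∪ B ∪ C) = 0.391 + 0.532 + 0.454 − 0.198 − 0.120 − 0.225 + 0.077 = 0.911
P(none) = 1 − 0.911 = 0.089

0.089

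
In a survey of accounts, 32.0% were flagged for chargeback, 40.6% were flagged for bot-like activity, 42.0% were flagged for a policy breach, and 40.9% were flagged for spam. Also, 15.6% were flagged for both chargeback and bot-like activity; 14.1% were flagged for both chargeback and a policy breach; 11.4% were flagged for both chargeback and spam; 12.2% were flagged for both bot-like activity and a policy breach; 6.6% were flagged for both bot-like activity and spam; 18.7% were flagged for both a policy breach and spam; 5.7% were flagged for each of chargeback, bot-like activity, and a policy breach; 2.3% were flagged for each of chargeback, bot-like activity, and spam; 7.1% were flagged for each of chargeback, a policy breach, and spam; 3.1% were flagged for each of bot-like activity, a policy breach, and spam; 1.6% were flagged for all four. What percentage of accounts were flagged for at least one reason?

93.5%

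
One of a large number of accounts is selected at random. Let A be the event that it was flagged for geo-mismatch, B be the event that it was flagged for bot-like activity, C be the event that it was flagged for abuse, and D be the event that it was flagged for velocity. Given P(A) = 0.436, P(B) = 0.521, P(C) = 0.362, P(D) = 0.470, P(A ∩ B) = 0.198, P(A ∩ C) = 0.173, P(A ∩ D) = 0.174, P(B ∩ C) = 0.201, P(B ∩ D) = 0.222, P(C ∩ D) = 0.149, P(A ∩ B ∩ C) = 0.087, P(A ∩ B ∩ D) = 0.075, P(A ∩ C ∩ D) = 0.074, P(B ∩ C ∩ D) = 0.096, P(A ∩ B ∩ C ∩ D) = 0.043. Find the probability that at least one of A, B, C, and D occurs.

0.961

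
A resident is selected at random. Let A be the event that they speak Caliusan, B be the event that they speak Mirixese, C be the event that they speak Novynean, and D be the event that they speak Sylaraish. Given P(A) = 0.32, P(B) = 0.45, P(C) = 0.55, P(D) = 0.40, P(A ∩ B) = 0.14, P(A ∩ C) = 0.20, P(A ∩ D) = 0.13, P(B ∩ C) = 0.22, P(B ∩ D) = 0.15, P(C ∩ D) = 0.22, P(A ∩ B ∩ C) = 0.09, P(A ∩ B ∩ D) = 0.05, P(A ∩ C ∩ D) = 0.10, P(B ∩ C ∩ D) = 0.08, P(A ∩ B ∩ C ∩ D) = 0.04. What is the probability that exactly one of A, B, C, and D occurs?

0.40

Using the inclusion–exclusion count for exactly one event:
P(exactly one) = 0.32 + 0.45 + 0.55 + 0.40 − 2·0.14 − 2·0.20 − 2·0.13 − 2·0.22 − 2·0.15 − 2·0.22 + 3·0.09 + 3·0.05 + 3·0.10 + 3·0.08 − 4·0.04 = 0.40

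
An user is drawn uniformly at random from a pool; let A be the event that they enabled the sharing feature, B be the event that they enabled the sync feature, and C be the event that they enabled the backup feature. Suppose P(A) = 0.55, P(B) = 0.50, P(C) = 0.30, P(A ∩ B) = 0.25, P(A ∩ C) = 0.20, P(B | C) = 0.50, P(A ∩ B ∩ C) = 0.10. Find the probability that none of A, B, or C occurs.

0.15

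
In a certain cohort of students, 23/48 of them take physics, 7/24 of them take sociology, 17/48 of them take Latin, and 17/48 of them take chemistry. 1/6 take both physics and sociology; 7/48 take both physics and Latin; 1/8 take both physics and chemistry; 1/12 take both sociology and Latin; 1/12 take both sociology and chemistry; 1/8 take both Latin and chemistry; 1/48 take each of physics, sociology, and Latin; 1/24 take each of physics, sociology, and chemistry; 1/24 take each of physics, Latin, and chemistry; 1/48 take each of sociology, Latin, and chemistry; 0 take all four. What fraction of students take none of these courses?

1/8

By inclusion-exclusion,
P(≥1) = 23/48 + 7/24 + 17/48 + 17/48 − 1/6 − 7/48 − 1/8 − 1/12 − 1/12 − 1/8 + 1/48 + 1/24 + 1/24 + 1/48 − 0 = 7/8
P(none) = 1 − 7/8 = 1/8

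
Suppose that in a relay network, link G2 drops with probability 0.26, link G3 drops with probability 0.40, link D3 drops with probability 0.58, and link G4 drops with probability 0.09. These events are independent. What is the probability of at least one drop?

0.8303032

P(none) = (1 − 0.26) × (1 − 0.40) × (1 − 0.58) × (1 − 0.09) = 0.74 × 0.60 × 0.42 × 0.91 = 0.1696968
P(at least one) = 1 − 0.1696968 = 0.8303032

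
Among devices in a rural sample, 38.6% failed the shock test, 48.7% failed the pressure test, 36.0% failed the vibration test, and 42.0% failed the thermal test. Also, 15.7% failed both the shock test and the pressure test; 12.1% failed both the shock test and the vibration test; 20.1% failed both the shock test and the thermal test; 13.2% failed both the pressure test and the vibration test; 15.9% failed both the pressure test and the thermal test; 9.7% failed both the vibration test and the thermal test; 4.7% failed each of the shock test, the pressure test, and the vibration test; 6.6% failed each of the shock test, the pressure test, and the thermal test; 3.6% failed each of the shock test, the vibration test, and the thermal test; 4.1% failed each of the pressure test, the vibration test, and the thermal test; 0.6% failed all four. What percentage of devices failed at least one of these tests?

P(at least one) = 38.6 + 48.7 + 36.0 + 42.0 − 15.7 − 12.1 − 20.1 − 13.2 − 15.9 − 9.7 + 4.7 + 6.6 + 3.6 + 4.1 − 0.6 = 97.0%

97.0%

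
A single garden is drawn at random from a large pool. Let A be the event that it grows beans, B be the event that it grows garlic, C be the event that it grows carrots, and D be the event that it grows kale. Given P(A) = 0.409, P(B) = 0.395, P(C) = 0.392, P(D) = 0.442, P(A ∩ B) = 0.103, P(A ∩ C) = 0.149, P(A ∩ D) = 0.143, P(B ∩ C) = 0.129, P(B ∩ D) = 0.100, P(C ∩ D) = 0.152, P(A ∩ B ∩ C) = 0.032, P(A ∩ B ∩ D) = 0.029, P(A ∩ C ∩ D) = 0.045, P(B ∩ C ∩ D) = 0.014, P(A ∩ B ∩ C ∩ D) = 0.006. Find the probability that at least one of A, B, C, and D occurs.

0.976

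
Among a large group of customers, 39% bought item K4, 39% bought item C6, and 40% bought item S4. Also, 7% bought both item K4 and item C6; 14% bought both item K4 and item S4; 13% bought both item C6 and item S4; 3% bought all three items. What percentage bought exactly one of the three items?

59%

Using the inclusion–exclusion count for exactly one event:
P(exactly one) = 39 + 39 + 40 − 2·7 − 2·14 − 2·13 + 3·3 = 59%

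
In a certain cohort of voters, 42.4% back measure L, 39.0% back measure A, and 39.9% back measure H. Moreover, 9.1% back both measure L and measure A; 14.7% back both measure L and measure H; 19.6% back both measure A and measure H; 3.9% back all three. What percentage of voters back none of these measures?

18.2%

Using inclusion–exclusion:
P(≥1) = 42.4 + 39.0 + 39.9 − 9.1 − 14.7 − 19.6 + 3.9 = 81.8%
P(none) = 100% − 81.8% = 18.2%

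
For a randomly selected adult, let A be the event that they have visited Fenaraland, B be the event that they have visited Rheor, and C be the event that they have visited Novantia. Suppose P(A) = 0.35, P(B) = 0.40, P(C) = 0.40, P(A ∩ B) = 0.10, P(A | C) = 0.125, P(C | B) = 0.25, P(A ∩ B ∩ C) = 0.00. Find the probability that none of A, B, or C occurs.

0.10

P(A ∩ C) = P(C)·P(A|C) = 0.40 × 0.125 = 0.05
P(B ∩ C) = P(B)·P(C|B) = 0.40 × 0.25 = 0.10
By inclusion-exclusion,
P(A ∪ B ∪ C) = 0.35 + 0.40 + 0.40 − 0.10 − 0.05 − 0.10 + 0.00 = 0.90
P(none) = 1 − 0.90 = 0.10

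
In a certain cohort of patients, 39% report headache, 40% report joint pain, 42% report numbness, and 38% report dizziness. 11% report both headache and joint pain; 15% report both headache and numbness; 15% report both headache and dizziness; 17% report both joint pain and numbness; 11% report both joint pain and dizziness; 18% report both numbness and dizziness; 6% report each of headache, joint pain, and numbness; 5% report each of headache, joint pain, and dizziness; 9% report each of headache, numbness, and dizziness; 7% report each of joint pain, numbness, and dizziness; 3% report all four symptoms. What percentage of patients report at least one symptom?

By inclusion-exclusion,
P(union) = 39 + 40 + 42 + 38 − 11 − 15 − 15 − 17 − 11 − 18 + 6 + 5 + 9 + 7 − 3 = 96%

96%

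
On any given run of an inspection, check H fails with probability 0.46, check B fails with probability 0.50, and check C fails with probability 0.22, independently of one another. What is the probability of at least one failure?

0.7894

P(none) = (1 − 0.46) × (1 − 0.50) × (1 − 0.22) = 0.54 × 0.50 × 0.78 = 0.2106
P(at least one) = 1 − 0.2106 = 0.7894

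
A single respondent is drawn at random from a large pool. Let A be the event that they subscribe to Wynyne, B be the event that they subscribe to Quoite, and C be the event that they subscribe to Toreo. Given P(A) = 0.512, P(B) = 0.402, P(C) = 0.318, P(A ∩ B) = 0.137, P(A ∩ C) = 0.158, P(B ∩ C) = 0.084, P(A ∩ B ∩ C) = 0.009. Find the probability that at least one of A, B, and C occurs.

By inclusion–exclusion:
P(A ∪ B ∪ C) = 0.512 + 0.402 + 0.318 − 0.137 − 0.158 − 0.084 + 0.009 = 0.862

0.862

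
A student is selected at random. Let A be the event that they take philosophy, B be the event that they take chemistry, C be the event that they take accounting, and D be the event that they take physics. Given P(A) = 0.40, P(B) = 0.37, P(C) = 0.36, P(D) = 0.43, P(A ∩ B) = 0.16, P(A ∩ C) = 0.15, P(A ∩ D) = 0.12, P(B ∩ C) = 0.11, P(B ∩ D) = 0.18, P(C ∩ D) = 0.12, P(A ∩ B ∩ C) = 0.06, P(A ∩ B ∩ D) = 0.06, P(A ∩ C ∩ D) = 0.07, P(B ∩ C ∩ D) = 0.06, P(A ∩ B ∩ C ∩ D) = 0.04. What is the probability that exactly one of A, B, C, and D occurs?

Using the inclusion–exclusion count for exactly one event:
P(exactly one) = 0.40 + 0.37 + 0.36 + 0.43 − 2·0.16 − 2·0.15 − 2·0.12 − 2·0.11 − 2·0.18 − 2·0.12 + 3·0.06 + 3·0.06 + 3·0.07 + 3·0.06 − 4·0.04 = 0.47

0.47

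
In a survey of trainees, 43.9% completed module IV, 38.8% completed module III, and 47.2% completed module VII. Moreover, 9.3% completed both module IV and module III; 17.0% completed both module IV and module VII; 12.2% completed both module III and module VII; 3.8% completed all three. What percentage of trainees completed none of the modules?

P(≥1) = 43.9 + 38.8 + 47.2 − 9.3 − 17.0 − 12.2 + 3.8 = 95.2%
P(none) = 100% − 95.2% = 4.8%

4.8%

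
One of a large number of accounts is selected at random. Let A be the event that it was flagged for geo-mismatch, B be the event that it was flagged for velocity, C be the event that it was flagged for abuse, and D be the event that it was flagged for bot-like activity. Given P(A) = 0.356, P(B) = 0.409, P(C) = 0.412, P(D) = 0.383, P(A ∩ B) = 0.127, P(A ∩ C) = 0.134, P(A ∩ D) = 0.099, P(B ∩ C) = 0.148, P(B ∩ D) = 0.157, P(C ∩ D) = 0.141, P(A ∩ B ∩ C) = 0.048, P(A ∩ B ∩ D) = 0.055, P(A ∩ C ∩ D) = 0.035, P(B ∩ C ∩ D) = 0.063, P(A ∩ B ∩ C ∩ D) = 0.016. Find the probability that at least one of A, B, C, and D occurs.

0.939

P(A ∪ B ∪ C ∪ D) = 0.356 + 0.409 + 0.412 + 0.383 − 0.127 − 0.134 − 0.099 − 0.148 − 0.157 − 0.141 + 0.048 + 0.055 + 0.035 + 0.063 − 0.016 = 0.939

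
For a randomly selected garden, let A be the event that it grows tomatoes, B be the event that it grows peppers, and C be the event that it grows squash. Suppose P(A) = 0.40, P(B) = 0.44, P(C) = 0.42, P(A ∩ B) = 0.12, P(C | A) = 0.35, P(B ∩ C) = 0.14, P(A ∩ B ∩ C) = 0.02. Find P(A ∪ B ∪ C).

0.88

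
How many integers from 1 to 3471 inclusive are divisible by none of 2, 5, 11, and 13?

1166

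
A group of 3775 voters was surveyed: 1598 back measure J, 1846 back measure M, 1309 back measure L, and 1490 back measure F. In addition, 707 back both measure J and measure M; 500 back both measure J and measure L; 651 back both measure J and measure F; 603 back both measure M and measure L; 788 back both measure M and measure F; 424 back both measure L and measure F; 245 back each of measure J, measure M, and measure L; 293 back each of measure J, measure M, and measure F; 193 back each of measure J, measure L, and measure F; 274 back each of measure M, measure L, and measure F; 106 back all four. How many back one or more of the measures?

3469

|at least one| = 1598 + 1846 + 1309 + 1490 − 707 − 500 − 651 − 603 − 788 − 424 + 245 + 293 + 193 + 274 − 106 = 3469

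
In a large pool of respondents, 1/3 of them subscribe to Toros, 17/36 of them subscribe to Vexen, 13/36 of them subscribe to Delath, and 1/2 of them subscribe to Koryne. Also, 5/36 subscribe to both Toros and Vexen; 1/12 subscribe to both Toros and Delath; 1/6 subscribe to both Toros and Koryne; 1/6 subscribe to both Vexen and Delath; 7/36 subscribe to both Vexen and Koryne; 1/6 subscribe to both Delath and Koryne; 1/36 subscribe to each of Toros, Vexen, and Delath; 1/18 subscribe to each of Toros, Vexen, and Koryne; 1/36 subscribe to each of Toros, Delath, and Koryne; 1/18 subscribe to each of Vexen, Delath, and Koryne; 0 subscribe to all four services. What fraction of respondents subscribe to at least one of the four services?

By inclusion–exclusion:
P(union) = 1/3 + 17/36 + 13/36 + 1/2 − 5/36 − 1/12 − 1/6 − 1/6 − 7/36 − 1/6 + 1/36 + 1/18 + 1/36 + 1/18 − 0 = 11/12

11/12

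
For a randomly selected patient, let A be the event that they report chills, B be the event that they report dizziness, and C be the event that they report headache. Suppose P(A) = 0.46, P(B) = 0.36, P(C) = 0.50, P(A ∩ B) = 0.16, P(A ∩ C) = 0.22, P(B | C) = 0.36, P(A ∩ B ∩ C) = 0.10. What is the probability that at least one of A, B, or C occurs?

0.86

P(B ∩ C) = P(C)·P(B|C) = 0.50 × 0.36 = 0.18
Apply inclusion-exclusion:
P(A ∪ B ∪ C) = 0.46 + 0.36 + 0.50 − 0.16 − 0.22 − 0.18 + 0.10 = 0.86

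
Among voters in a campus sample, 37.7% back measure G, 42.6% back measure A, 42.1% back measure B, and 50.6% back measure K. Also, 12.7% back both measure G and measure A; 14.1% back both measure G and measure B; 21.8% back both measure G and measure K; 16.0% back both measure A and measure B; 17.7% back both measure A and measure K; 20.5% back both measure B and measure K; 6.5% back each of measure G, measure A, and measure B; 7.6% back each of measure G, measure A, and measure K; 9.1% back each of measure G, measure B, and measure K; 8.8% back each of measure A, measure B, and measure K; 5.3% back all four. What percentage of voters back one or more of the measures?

96.9%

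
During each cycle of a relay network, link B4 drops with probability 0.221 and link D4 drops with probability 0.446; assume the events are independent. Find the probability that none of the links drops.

0.431566

P(none) = (1 − 0.221) × (1 − 0.446) = 0.779 × 0.554 = 0.431566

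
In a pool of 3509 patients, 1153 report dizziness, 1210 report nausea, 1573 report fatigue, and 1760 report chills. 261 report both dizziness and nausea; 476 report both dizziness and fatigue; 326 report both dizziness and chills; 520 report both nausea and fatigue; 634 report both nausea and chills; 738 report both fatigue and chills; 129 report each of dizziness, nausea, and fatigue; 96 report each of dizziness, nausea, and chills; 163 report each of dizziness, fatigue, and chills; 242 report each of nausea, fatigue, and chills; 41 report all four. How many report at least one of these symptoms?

By inclusion–exclusion:
N(≥1) = 1153 + 1210 + 1573 + 1760 − 261 − 476 − 326 − 520 − 634 − 738 + 129 + 96 + 163 + 242 − 41 = 3330

3330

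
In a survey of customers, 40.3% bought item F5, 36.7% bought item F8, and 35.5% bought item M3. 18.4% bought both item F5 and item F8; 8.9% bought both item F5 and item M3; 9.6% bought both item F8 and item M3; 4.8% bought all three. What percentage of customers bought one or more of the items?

Inclusion–exclusion gives
P(at least one) = 40.3 + 36.7 + 35.5 − 18.4 − 8.9 − 9.6 + 4.8 = 80.4%

80.4%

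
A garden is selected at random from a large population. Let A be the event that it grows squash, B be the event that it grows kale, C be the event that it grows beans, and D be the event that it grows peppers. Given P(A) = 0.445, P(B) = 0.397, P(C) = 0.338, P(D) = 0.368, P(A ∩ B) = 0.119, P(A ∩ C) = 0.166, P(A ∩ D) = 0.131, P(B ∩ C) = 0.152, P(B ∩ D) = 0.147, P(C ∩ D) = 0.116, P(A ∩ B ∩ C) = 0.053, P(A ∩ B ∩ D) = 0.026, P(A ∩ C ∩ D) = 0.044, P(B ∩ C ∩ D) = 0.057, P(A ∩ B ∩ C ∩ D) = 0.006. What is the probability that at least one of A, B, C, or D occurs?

0.891

P(A ∪ B ∪ C ∪ D) = 0.445 + 0.397 + 0.338 + 0.368 − 0.119 − 0.166 − 0.131 − 0.152 − 0.147 − 0.116 + 0.053 + 0.026 + 0.044 + 0.057 − 0.006 = 0.891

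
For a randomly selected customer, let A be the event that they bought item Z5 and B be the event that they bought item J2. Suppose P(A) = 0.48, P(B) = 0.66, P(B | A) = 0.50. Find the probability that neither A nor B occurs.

0.10

P(A ∩ B) = P(A)·P(B|A) = 0.48 × 0.50 = 0.24
Apply inclusion-exclusion:
P(A ∪ B) = 0.48 + 0.66 − 0.24 = 0.90
P(none) = 1 − 0.90 = 0.10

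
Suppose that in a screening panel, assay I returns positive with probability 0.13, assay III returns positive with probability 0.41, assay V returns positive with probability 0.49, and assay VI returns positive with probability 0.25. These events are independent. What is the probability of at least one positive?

0.80366275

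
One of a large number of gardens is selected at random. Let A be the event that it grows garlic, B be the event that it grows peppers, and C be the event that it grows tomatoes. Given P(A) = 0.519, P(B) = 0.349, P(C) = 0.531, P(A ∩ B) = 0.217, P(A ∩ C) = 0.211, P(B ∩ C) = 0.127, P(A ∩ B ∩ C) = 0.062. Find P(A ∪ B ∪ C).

By inclusion-exclusion,
P(A ∪ B ∪ C) = 0.519 + 0.349 + 0.531 − 0.217 − 0.211 − 0.127 + 0.062 = 0.906

0.906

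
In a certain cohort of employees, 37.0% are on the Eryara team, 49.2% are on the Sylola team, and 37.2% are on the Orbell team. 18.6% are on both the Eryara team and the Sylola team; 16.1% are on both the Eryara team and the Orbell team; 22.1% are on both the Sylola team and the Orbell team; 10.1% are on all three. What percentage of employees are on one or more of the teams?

76.7%

Apply inclusion-exclusion:
P(≥1) = 37.0 + 49.2 + 37.2 − 18.6 − 16.1 − 22.1 + 10.1 = 76.7%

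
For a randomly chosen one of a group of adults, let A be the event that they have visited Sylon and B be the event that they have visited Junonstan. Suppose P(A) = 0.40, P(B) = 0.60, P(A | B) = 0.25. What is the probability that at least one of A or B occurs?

P(A ∩ B) = P(B)·P(A|B) = 0.60 × 0.25 = 0.15
Using inclusion–exclusion:
P(A ∪ B) = 0.40 + 0.60 − 0.15 = 0.85

0.85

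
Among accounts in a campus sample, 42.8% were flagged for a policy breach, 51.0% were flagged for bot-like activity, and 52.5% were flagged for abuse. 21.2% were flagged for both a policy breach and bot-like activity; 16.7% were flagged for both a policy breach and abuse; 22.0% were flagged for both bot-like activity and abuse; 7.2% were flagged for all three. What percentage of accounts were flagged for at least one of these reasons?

Using inclusion–exclusion:
P(at least one) = 42.8 + 51.0 + 52.5 − 21.2 − 16.7 − 22.0 + 7.2 = 93.6%

93.6%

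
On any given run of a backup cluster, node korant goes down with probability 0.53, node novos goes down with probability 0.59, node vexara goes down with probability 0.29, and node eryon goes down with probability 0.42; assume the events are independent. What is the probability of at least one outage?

0.92064614

P(none) = (1 − 0.53) × (1 − 0.59) × (1 − 0.29) × (1 − 0.42) = 0.47 × 0.41 × 0.71 × 0.58 = 0.07935386
P(at least one) = 1 − 0.07935386 = 0.92064614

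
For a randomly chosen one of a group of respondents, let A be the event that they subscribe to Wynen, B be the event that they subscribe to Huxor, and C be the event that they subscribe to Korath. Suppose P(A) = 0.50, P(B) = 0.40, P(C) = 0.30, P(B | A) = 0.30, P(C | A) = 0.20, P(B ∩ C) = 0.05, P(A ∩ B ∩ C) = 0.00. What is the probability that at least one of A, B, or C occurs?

0.90

P(A ∩ B) = P(A)·P(B|A) = 0.50 × 0.30 = 0.15
P(A ∩ C) = P(A)·P(C|A) = 0.50 × 0.20 = 0.10
By inclusion-exclusion,
P(A ∪ B ∪ C) = 0.50 + 0.40 + 0.30 − 0.15 − 0.10 − 0.05 + 0.00 = 0.90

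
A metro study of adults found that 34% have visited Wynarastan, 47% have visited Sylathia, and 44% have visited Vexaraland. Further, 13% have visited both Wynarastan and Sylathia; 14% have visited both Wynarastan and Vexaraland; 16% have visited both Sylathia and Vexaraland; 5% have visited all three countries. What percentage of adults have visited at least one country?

P(union) = 34 + 47 + 44 − 13 − 14 − 16 + 5 = 87%

87%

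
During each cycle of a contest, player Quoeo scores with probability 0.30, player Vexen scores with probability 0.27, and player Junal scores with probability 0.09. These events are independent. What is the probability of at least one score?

0.53499

P(none) = (1 − 0.30) × (1 − 0.27) × (1 − 0.09) = 0.70 × 0.73 × 0.91 = 0.46501
P(at least one) = 1 − 0.46501 = 0.53499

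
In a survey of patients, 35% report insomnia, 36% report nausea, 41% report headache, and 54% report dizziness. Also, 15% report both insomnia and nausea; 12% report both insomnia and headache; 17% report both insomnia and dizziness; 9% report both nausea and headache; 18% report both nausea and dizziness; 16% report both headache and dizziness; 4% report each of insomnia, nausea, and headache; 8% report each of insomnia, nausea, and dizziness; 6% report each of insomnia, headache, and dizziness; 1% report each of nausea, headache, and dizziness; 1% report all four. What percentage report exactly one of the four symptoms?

By inclusion–exclusion (exactly-one form):
P(exactly one) = 35 + 36 + 41 + 54 − 2·15 − 2·12 − 2·17 − 2·9 − 2·18 − 2·16 + 3·4 + 3·8 + 3·6 + 3·1 − 4·1 = 45%

45%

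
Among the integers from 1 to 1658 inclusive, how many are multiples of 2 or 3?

By inclusion-exclusion,
829 + 552 − 276 = 1105

1105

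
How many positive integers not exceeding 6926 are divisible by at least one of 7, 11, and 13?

⌊6926/7⌋ + ⌊6926/11⌋ + ⌊6926/13⌋ − ⌊6926/77⌋ − ⌊6926/91⌋ − ⌊6926/143⌋ + ⌊6926/1001⌋ = 989 + 629 + 532 − 89 − 76 − 48 + 6 = 1943

1943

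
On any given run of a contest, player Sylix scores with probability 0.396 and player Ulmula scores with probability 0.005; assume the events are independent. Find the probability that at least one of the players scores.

0.39902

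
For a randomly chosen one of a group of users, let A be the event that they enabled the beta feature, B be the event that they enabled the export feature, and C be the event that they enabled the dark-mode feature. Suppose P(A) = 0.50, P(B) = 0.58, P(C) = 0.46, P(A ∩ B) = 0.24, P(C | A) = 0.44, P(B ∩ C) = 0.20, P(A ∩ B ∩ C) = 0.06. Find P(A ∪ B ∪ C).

P(A ∩ C) = P(A)·P(C|A) = 0.50 × 0.44 = 0.22
Apply inclusion-exclusion:
P(A ∪ B ∪ C) = 0.50 + 0.58 + 0.46 − 0.24 − 0.22 − 0.20 + 0.06 = 0.94

0.94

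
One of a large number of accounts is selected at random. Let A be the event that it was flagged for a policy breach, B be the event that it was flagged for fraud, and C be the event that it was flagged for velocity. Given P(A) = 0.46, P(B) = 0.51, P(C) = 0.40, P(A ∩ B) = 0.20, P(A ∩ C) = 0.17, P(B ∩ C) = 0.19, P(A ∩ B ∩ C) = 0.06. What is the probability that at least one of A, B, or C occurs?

0.87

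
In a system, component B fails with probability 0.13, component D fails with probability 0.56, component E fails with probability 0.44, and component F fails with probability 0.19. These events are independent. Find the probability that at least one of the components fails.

P(none) = (1 − 0.13) × (1 − 0.56) × (1 − 0.44) × (1 − 0.19) = 0.87 × 0.44 × 0.56 × 0.81 = 0.17363808
P(at least one) = 1 − 0.17363808 = 0.82636192

0.82636192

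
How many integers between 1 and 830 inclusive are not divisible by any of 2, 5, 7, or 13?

263

floor(830/2) + floor(830/5) + floor(830/7) + floor(830/13) − floor(830/10) − floor(830/14) − floor(830/26) − floor(830/35) − floor(830/65) − floor(830/91) + floor(830/70) + floor(830/130) + floor(830/182) + floor(830/455) − floor(830/910) = 415 + 166 + 118 + 63 − 83 − 59 − 31 − 23 − 12 − 9 + 11 + 6 + 4 + 1 − 0 = 567
830 − 567 = 263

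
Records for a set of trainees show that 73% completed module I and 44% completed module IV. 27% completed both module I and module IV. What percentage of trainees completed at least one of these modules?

Apply inclusion-exclusion:
P(at least one) = 73 + 44 − 27 = 90%

90%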